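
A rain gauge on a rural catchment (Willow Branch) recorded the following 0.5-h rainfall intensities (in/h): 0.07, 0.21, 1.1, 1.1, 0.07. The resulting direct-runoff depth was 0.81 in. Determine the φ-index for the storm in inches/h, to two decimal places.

Only the 2 blocks with intensity above φ contribute runoff: 1.1, 1.1 in/h.
Σ(I−φ)·Δt = d  ⇒  (1.1+1.1 − 2φ)·0.5 = 0.81
φ = (2.200 − 0.81/0.5) / 2 = 0.29 in/h.

φ ≈ 0.29 in/h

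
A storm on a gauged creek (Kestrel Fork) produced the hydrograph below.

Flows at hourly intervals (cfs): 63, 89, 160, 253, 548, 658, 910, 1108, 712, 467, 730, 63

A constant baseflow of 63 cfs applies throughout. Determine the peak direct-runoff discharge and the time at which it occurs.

Subtracting baseflow gives direct-runoff ordinates: 0.0, 26.0, 97.0, 190.0, 485.0, 595.0, 847.0, 1045.0, 649.0, 404.0, 667.0, 0.0 cfs.
The maximum is 1045.0 cfs, occurring at the reading for t = 7 h.

Q_p = 1045.0 cfs at t = 7 h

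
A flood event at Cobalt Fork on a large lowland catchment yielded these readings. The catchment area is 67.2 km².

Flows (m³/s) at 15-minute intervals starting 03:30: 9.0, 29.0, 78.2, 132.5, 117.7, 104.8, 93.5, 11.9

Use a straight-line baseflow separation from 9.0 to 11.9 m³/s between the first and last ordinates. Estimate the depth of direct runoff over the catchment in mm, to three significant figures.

d ≈ 6.60 mm

Direct runoff: 0.00, 19.59, 68.37, 122.26, 107.04, 93.73, 82.01, 0.00 m³/s; ΣQ_DR = 493.0 m³/s.
V = ΣQ_DR · Δt = 493.0 × 900 s = 4.437 × 10^5 m³.
Over A = 67.2 km², depth = V / A = 6.60 mm.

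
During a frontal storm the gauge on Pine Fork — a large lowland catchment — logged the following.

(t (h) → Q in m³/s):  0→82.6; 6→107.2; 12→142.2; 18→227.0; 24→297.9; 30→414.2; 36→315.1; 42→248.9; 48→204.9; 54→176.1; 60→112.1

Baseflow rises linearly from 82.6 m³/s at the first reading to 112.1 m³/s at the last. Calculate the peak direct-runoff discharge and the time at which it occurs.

Q_p = 316.85 m³/s at t = 30 h

Subtracting baseflow gives direct-runoff ordinates: 0.00, 21.65, 53.70, 135.55, 203.50, 316.85, 214.80, 145.65, 98.70, 66.95, 0.00 m³/s.
The maximum is 316.85 m³/s, occurring at the reading for t = 30 h.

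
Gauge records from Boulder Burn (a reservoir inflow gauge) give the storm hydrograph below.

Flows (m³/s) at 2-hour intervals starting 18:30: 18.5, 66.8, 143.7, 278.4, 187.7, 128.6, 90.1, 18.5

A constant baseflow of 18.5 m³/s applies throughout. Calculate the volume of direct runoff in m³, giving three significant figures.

Direct-runoff ordinates (Q − Q_b): 0.0, 48.3, 125.2, 259.9, 169.2, 110.1, 71.6, 0.0 m³/s.
ΣQ_DR = 784.3 m³/s.
With Δt = 2 h = 7200 s, V = ΣQ_DR · Δt = 784.3 × 7200 = 5.65 × 10^6 m³.

V ≈ 5.65 × 10^6 m³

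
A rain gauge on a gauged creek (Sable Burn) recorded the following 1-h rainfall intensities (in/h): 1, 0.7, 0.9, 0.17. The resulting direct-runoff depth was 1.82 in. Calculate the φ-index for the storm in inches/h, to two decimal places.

Only the 3 blocks with intensity above φ contribute runoff: 1, 0.7, 0.9 in/h.
Σ(I−φ)·Δt = d  ⇒  (1+0.7+0.9 − 3φ)·1 = 1.82
φ = (2.600 − 1.82/1) / 3 = 0.26 in/h.

φ ≈ 0.26 in/h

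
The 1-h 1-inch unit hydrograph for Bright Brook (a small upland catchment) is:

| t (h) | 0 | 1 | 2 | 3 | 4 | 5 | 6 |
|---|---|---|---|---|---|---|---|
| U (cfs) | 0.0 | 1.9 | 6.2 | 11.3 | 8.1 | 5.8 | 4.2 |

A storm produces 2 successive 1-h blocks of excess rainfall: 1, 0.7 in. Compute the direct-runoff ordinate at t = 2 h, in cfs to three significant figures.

By discrete convolution, Q_j = Σ (P_i / 1 in) · U_{j−i}.
At t = 2 h (j=2): Q = (1/1)·6.2 + (0.7/1)·1.9 = 7.53 cfs.

Q ≈ 7.53 cfs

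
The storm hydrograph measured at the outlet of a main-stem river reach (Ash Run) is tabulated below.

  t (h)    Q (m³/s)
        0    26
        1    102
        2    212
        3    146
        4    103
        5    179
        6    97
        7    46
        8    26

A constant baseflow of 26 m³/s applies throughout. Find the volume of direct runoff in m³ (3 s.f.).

V ≈ 2.53 × 10^6 m³

Direct-runoff ordinates (Q − Q_b): 0.0, 76.0, 186.0, 120.0, 77.0, 153.0, 71.0, 20.0, 0.0 m³/s.
ΣQ_DR = 703.0 m³/s.
With Δt = 1 h = 3600 s, V = ΣQ_DR · Δt = 703.0 × 3600 = 2.53 × 10^6 m³.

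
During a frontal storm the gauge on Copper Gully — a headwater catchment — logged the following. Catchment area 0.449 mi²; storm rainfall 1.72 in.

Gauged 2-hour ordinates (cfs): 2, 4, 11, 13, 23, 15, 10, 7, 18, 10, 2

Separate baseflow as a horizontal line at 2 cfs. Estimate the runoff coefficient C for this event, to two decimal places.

ΣQ_DR = 93.00 cfs; V = ΣQ_DR·Δt = 6.696 × 10^5 ft³.
Runoff depth d = V / A = 0.6419 in.
C = d / P = 0.6419 / 1.72 = 0.37.

C ≈ 0.37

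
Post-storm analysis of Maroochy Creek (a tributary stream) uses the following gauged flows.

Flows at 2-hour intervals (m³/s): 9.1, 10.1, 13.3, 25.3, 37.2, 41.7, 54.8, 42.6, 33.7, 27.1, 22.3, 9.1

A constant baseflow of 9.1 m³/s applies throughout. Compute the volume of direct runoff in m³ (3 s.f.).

Direct-runoff ordinates (Q − Q_b): 0.0, 1.0, 4.2, 16.2, 28.1, 32.6, 45.7, 33.5, 24.6, 18.0, 13.2, 0.0 m³/s.
ΣQ_DR = 217.1 m³/s.
With Δt = 2 h = 7200 s, V = ΣQ_DR · Δt = 217.1 × 7200 = 1.56 × 10^6 m³.

V ≈ 1.56 × 10^6 m³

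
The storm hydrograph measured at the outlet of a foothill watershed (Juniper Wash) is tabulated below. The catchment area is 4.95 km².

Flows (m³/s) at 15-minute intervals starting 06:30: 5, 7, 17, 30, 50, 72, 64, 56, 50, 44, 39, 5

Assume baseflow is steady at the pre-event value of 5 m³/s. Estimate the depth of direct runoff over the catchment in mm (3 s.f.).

Direct runoff: 0.0, 2.0, 12.0, 25.0, 45.0, 67.0, 59.0, 51.0, 45.0, 39.0, 34.0, 0.0 m³/s; ΣQ_DR = 379.0 m³/s.
V = ΣQ_DR · Δt = 379.0 × 900 s = 3.411 × 10^5 m³.
Over A = 4.95 km², depth = V / A = 68.9 mm.

d ≈ 68.9 mm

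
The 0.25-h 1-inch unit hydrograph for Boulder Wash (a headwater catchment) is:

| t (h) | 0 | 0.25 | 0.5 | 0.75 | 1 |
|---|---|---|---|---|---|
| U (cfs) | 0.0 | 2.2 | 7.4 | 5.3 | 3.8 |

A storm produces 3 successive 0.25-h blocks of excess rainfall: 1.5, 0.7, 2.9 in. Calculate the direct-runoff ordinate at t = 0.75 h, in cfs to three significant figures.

By discrete convolution, Q_j = Σ (P_i / 1 in) · U_{j−i}.
At t = 0.75 h (j=3): Q = (1.5/1)·5.3 + (0.7/1)·7.4 + (2.9/1)·2.2 = 19.5 cfs.

Q ≈ 19.5 cfs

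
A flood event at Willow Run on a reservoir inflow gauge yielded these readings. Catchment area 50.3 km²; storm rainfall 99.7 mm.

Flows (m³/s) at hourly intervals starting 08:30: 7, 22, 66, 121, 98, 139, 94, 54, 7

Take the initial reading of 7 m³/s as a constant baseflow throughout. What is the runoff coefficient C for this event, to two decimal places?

C ≈ 0.39

ΣQ_DR = 545.0 m³/s; V = ΣQ_DR·Δt = 1.962 × 10^6 m³.
Runoff depth d = V / A = 39.01 mm.
C = d / P = 39.01 / 99.7 = 0.39.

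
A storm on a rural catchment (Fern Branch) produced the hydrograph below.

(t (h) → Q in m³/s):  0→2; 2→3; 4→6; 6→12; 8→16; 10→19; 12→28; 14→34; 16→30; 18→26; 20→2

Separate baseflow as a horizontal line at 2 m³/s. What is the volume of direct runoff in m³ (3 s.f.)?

V ≈ 1.12 × 10^6 m³

Direct-runoff ordinates (Q − Q_b): 0.0, 1.0, 4.0, 10.0, 14.0, 17.0, 26.0, 32.0, 28.0, 24.0, 0.0 m³/s.
ΣQ_DR = 156.0 m³/s.
With Δt = 2 h = 7200 s, V = ΣQ_DR · Δt = 156.0 × 7200 = 1.12 × 10^6 m³.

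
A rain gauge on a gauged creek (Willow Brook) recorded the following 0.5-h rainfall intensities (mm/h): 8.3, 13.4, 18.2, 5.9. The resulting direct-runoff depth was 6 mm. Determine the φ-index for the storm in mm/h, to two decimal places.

φ ≈ 9.80 mm/h

Only the 2 blocks with intensity above φ contribute runoff: 13.4, 18.2 mm/h.
Σ(I−φ)·Δt = d  ⇒  (13.4+18.2 − 2φ)·0.5 = 6
φ = (31.60 − 6/0.5) / 2 = 9.80 mm/h.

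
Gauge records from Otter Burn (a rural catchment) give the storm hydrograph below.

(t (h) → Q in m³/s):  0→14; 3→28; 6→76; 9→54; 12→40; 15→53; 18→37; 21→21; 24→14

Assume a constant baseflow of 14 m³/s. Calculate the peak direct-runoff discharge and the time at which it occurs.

Q_p = 62.0 m³/s at t = 6 h

Subtracting baseflow gives direct-runoff ordinates: 0.0, 14.0, 62.0, 40.0, 26.0, 39.0, 23.0, 7.0, 0.0 m³/s.
The maximum is 62.0 m³/s, occurring at the reading for t = 6 h.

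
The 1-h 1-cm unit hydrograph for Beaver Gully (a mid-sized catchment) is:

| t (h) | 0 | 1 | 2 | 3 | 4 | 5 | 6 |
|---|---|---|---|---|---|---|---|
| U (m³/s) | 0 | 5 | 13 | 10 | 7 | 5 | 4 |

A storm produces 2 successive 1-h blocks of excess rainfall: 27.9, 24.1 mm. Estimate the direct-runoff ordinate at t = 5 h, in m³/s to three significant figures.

Q ≈ 30.8 m³/s

By discrete convolution, Q_j = Σ (P_i / 10 mm) · U_{j−i}.
At t = 5 h (j=5): Q = (27.9/10)·5 + (24.1/10)·7 = 30.8 m³/s.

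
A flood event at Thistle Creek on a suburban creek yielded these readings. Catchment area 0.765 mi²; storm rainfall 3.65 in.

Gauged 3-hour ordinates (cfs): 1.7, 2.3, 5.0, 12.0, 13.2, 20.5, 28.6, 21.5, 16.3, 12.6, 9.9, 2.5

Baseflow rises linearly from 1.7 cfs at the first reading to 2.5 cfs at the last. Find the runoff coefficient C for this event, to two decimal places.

C ≈ 0.20

ΣQ_DR = 120.9 cfs; V = ΣQ_DR·Δt = 1.306 × 10^6 ft³.
Runoff depth d = V / A = 0.7347 in.
C = d / P = 0.7347 / 3.65 = 0.20.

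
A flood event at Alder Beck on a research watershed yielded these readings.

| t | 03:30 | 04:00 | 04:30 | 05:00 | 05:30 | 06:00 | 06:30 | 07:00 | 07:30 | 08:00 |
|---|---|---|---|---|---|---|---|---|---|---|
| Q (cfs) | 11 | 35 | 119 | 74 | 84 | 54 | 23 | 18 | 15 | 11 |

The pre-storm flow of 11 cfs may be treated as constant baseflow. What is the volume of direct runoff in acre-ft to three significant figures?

Direct-runoff ordinates (Q − Q_b): 0.0, 24.0, 108.0, 63.0, 73.0, 43.0, 12.0, 7.0, 4.0, 0.0 cfs.
ΣQ_DR = 334.0 cfs.
With Δt = 0.5 h = 1800 s, V = ΣQ_DR · Δt = 334.0 × 1800 = 6.01 × 10^5 ft³ = 13.8 acre-ft.

V ≈ 13.8 acre-ft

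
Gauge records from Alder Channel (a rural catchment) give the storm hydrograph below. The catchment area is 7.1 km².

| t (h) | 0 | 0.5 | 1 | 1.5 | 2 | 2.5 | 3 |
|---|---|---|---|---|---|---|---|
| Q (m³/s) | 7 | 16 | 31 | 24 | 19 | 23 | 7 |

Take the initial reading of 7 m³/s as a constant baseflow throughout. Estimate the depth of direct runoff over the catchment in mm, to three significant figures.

Direct runoff: 0.0, 9.0, 24.0, 17.0, 12.0, 16.0, 0.0 m³/s; ΣQ_DR = 78.00 m³/s.
V = ΣQ_DR · Δt = 78.00 × 1800 s = 1.404 × 10^5 m³.
Over A = 7.1 km², depth = V / A = 19.8 mm.

d ≈ 19.8 mm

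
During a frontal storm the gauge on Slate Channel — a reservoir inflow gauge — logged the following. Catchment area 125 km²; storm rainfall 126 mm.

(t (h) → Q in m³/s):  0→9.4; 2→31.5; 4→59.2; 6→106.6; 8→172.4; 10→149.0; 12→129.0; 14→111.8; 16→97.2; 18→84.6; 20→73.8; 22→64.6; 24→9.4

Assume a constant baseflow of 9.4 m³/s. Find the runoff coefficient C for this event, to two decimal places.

C ≈ 0.45

ΣQ_DR = 976.3 m³/s; V = ΣQ_DR·Δt = 7.029 × 10^6 m³.
Runoff depth d = V / A = 56.23 mm.
C = d / P = 56.23 / 126 = 0.45.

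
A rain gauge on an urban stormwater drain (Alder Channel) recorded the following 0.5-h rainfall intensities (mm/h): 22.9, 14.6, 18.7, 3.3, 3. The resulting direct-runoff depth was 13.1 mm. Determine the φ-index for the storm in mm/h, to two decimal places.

φ ≈ 10.00 mm/h

Only the 3 blocks with intensity above φ contribute runoff: 22.9, 14.6, 18.7 mm/h.
Σ(I−φ)·Δt = d  ⇒  (22.9+14.6+18.7 − 3φ)·0.5 = 13.1
φ = (56.20 − 13.1/0.5) / 3 = 10.00 mm/h.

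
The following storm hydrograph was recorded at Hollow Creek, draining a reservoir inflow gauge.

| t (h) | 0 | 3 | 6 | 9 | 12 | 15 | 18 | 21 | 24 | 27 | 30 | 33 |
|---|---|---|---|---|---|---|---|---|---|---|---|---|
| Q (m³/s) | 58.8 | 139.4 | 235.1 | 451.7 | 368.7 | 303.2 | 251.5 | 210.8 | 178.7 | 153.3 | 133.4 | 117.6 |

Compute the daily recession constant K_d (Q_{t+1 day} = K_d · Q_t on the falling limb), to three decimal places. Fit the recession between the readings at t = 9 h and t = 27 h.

K_d ≈ 0.237

Between t = 9 h and t = 27 h the flow falls from 451.7 to 153.3 m³/s over 6×3 h = 18 h.
Per-interval ratio K = (153.3/451.7)^(1/6) = 0.8352; K_d = K^(24/3) = 0.237.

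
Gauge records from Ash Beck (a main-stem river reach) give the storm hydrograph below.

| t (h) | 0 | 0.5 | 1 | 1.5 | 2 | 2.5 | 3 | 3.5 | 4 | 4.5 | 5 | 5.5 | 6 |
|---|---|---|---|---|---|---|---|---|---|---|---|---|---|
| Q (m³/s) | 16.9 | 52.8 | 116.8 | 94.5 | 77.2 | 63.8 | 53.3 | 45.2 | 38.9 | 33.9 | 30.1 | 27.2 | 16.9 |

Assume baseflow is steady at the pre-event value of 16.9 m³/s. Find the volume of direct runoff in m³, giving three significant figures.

Direct-runoff ordinates (Q − Q_b): 0.0, 35.9, 99.9, 77.6, 60.3, 46.9, 36.4, 28.3, 22.0, 17.0, 13.2, 10.3, 0.0 m³/s.
ΣQ_DR = 447.8 m³/s.
With Δt = 0.5 h = 1800 s, V = ΣQ_DR · Δt = 447.8 × 1800 = 8.06 × 10^5 m³.

V ≈ 8.06 × 10^5 m³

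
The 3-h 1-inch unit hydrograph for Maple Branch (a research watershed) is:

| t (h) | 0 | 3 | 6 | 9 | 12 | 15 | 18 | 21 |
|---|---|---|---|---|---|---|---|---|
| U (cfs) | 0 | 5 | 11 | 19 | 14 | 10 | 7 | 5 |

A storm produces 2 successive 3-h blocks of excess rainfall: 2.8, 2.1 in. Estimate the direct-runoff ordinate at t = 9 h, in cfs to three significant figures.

Q ≈ 76.3 cfs

By discrete convolution, Q_j = Σ (P_i / 1 in) · U_{j−i}.
At t = 9 h (j=3): Q = (2.8/1)·19 + (2.1/1)·11 = 76.3 cfs.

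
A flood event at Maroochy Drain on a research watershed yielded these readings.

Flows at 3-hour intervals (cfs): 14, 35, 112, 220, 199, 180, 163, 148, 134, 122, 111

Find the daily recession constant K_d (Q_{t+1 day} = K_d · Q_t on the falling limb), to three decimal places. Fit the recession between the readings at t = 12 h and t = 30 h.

K_d ≈ 0.459

Between t = 12 h and t = 30 h the flow falls from 199 to 111 cfs over 6×3 h = 18 h.
Per-interval ratio K = (111/199)^(1/6) = 0.9073; K_d = K^(24/3) = 0.459.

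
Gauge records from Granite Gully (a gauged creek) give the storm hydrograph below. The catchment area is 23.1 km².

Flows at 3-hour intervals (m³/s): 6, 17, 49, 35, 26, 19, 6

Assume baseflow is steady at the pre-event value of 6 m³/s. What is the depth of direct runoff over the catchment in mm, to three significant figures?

d ≈ 54.2 mm

Direct runoff: 0.0, 11.0, 43.0, 29.0, 20.0, 13.0, 0.0 m³/s; ΣQ_DR = 116.0 m³/s.
V = ΣQ_DR · Δt = 116.0 × 10800 s = 1.253 × 10^6 m³.
Over A = 23.1 km², depth = V / A = 54.2 mm.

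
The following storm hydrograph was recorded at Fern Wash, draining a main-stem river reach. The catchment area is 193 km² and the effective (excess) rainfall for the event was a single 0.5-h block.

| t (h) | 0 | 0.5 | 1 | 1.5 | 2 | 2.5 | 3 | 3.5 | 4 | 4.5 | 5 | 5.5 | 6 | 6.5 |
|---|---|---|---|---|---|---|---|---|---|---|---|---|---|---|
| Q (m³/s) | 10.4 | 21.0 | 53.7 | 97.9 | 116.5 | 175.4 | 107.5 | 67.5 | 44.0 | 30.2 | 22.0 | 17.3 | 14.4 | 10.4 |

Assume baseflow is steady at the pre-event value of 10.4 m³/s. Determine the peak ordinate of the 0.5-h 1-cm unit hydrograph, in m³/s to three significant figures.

Direct runoff: 0.0, 10.6, 43.3, 87.5, 106.1, 165.0, 97.1, 57.1, 33.6, 19.8, 11.6, 6.9, 4.0, 0.0 m³/s; ΣQ_DR = 642.6 m³/s, peak = 165.0 m³/s.
Runoff depth d = ΣQ_DR·Δt / A = 642.6 × 1800 / (193 km²) = 5.993 mm.
The 1-cm UH is the DRH scaled by (10 mm)/d, so U_p = 165.0 × 10/5.993 = 275 m³/s.

U_p ≈ 275 m³/s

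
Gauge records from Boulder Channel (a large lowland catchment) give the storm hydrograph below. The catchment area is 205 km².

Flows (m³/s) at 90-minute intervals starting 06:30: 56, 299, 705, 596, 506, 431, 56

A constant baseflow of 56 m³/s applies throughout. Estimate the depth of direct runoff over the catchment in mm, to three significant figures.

Direct runoff: 0.0, 243.0, 649.0, 540.0, 450.0, 375.0, 0.0 m³/s; ΣQ_DR = 2257 m³/s.
V = ΣQ_DR · Δt = 2257 × 5400 s = 1.219 × 10^7 m³.
Over A = 205 km², depth = V / A = 59.5 mm.

d ≈ 59.5 mm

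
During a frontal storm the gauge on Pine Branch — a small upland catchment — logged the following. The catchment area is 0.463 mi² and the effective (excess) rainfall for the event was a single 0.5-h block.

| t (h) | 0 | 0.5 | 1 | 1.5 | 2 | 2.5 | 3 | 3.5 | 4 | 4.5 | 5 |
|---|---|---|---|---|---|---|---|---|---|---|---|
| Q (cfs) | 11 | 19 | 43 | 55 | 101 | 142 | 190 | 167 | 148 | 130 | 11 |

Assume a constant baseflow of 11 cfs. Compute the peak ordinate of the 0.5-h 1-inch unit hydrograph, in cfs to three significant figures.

Direct runoff: 0.0, 8.0, 32.0, 44.0, 90.0, 131.0, 179.0, 156.0, 137.0, 119.0, 0.0 cfs; ΣQ_DR = 896.0 cfs, peak = 179.0 cfs.
Runoff depth d = ΣQ_DR·Δt / A = 896.0 × 1800 / (0.463 mi²) = 1.499 in.
The 1-inch UH is the DRH scaled by (1 in)/d, so U_p = 179.0 × 1/1.499 = 119 cfs.

U_p ≈ 119 cfs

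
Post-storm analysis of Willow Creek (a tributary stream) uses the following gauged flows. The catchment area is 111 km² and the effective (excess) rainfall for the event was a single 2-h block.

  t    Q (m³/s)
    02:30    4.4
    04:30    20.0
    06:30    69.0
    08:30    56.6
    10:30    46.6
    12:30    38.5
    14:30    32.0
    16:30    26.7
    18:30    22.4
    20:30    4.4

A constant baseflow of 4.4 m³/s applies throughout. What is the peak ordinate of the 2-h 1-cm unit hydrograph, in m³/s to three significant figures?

U_p ≈ 36.0 m³/s

Direct runoff: 0.0, 15.6, 64.6, 52.2, 42.2, 34.1, 27.6, 22.3, 18.0, 0.0 m³/s; ΣQ_DR = 276.6 m³/s, peak = 64.6 m³/s.
Runoff depth d = ΣQ_DR·Δt / A = 276.6 × 7200 / (111 km²) = 17.94 mm.
The 1-cm UH is the DRH scaled by (10 mm)/d, so U_p = 64.6 × 10/17.94 = 36.0 m³/s.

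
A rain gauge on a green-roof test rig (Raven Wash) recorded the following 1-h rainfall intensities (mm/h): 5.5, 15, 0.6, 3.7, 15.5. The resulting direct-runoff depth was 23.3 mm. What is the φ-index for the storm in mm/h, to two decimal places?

φ ≈ 4.23 mm/h

Only the 3 blocks with intensity above φ contribute runoff: 5.5, 15, 15.5 mm/h.
Σ(I−φ)·Δt = d  ⇒  (5.5+15+15.5 − 3φ)·1 = 23.3
φ = (36.00 − 23.3/1) / 3 = 4.23 mm/h.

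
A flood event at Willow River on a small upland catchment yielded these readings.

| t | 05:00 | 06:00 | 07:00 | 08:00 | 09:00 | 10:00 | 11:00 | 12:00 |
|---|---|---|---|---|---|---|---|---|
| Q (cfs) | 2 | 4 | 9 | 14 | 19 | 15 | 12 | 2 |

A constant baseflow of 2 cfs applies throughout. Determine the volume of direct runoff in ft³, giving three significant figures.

Direct-runoff ordinates (Q − Q_b): 0.0, 2.0, 7.0, 12.0, 17.0, 13.0, 10.0, 0.0 cfs.
ΣQ_DR = 61.00 cfs.
With Δt = 1 h = 3600 s, V = ΣQ_DR · Δt = 61.00 × 3600 = 2.20 × 10^5 ft³.

V ≈ 2.20 × 10^5 ft³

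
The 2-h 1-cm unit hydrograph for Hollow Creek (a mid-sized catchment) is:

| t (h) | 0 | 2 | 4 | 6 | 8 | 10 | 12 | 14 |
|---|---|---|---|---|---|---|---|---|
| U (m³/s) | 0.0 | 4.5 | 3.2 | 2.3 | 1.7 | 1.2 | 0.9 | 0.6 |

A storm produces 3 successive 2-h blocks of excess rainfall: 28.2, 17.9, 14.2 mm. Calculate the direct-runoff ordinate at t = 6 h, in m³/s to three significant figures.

By discrete convolution, Q_j = Σ (P_i / 10 mm) · U_{j−i}.
At t = 6 h (j=3): Q = (28.2/10)·2.3 + (17.9/10)·3.2 + (14.2/10)·4.5 = 18.6 m³/s.

Q ≈ 18.6 m³/s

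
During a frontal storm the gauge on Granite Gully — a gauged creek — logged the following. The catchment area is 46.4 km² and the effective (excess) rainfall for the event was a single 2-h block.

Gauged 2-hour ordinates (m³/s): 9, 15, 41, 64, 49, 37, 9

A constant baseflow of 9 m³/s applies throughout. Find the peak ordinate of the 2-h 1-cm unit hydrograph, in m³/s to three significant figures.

U_p ≈ 22.0 m³/s

Direct runoff: 0.0, 6.0, 32.0, 55.0, 40.0, 28.0, 0.0 m³/s; ΣQ_DR = 161.0 m³/s, peak = 55.0 m³/s.
Runoff depth d = ΣQ_DR·Δt / A = 161.0 × 7200 / (46.4 km²) = 24.98 mm.
The 1-cm UH is the DRH scaled by (10 mm)/d, so U_p = 55.0 × 10/24.98 = 22.0 m³/s.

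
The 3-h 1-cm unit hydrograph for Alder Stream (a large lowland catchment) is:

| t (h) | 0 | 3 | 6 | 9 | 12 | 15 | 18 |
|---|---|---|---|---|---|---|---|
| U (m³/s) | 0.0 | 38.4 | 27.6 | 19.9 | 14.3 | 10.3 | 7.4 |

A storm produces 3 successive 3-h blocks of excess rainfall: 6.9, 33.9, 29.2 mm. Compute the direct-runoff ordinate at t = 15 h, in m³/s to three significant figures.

Q ≈ 114 m³/s

By discrete convolution, Q_j = Σ (P_i / 10 mm) · U_{j−i}.
At t = 15 h (j=5): Q = (6.9/10)·10.3 + (33.9/10)·14.3 + (29.2/10)·19.9 = 114 m³/s.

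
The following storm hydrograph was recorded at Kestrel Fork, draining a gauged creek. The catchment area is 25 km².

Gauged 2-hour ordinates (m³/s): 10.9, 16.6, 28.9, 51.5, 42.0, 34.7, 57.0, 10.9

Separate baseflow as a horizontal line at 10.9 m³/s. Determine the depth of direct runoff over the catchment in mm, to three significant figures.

d ≈ 47.6 mm

Direct runoff: 0.0, 5.7, 18.0, 40.6, 31.1, 23.8, 46.1, 0.0 m³/s; ΣQ_DR = 165.3 m³/s.
V = ΣQ_DR · Δt = 165.3 × 7200 s = 1.190 × 10^6 m³.
Over A = 25 km², depth = V / A = 47.6 mm.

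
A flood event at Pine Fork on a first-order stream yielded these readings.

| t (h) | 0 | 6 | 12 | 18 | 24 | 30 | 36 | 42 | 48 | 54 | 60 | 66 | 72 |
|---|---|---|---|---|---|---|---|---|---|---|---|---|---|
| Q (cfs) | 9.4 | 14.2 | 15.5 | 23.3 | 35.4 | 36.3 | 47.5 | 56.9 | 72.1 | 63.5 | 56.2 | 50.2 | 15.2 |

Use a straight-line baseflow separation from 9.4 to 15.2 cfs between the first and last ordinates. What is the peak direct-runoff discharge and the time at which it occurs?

Q_p = 58.83 cfs at t = 48 h

Subtracting baseflow gives direct-runoff ordinates: 0.00, 4.32, 5.13, 12.45, 24.07, 24.48, 35.20, 44.12, 58.83, 49.75, 41.97, 35.48, 0.00 cfs.
The maximum is 58.83 cfs, occurring at the reading for t = 48 h.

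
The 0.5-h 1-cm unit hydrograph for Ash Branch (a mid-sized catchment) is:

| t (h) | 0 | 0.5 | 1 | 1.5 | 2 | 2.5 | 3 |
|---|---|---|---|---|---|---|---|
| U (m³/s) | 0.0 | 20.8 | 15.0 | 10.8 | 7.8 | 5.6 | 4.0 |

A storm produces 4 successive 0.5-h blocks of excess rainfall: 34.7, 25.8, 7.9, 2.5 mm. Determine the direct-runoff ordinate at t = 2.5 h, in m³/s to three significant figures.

By discrete convolution, Q_j = Σ (P_i / 10 mm) · U_{j−i}.
At t = 2.5 h (j=5): Q = (34.7/10)·5.6 + (25.8/10)·7.8 + (7.9/10)·10.8 + (2.5/10)·15.0 = 51.8 m³/s.

Q ≈ 51.8 m³/s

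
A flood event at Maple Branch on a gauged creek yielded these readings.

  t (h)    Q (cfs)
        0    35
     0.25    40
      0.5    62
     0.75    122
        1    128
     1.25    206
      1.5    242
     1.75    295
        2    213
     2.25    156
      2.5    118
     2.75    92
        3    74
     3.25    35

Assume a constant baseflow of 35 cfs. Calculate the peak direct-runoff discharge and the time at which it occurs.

Subtracting baseflow gives direct-runoff ordinates: 0.0, 5.0, 27.0, 87.0, 93.0, 171.0, 207.0, 260.0, 178.0, 121.0, 83.0, 57.0, 39.0, 0.0 cfs.
The maximum is 260.0 cfs, occurring at the reading for t = 1.75 h.

Q_p = 260.0 cfs at t = 1.75 h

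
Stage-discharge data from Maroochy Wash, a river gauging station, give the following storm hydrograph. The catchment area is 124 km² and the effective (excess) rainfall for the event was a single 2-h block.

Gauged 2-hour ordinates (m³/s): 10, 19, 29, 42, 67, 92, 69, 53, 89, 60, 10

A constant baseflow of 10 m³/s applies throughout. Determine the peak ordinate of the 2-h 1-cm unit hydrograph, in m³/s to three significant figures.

U_p ≈ 32.8 m³/s

Direct runoff: 0.0, 9.0, 19.0, 32.0, 57.0, 82.0, 59.0, 43.0, 79.0, 50.0, 0.0 m³/s; ΣQ_DR = 430.0 m³/s, peak = 82.0 m³/s.
Runoff depth d = ΣQ_DR·Δt / A = 430.0 × 7200 / (124 km²) = 24.97 mm.
The 1-cm UH is the DRH scaled by (10 mm)/d, so U_p = 82.0 × 10/24.97 = 32.8 m³/s.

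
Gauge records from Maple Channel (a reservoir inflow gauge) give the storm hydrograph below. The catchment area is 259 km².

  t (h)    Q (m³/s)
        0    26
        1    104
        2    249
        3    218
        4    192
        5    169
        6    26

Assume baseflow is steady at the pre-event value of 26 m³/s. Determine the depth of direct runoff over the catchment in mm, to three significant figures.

d ≈ 11.1 mm

Direct runoff: 0.0, 78.0, 223.0, 192.0, 166.0, 143.0, 0.0 m³/s; ΣQ_DR = 802.0 m³/s.
V = ΣQ_DR · Δt = 802.0 × 3600 s = 2.887 × 10^6 m³.
Over A = 259 km², depth = V / A = 11.1 mm.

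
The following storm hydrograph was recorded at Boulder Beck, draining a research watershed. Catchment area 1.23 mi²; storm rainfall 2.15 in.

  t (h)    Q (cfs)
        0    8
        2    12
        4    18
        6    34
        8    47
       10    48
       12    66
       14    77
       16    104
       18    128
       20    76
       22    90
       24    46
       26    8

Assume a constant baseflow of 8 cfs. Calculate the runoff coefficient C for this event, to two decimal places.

ΣQ_DR = 650.0 cfs; V = ΣQ_DR·Δt = 4.680 × 10^6 ft³.
Runoff depth d = V / A = 1.638 in.
C = d / P = 1.638 / 2.15 = 0.76.

C ≈ 0.76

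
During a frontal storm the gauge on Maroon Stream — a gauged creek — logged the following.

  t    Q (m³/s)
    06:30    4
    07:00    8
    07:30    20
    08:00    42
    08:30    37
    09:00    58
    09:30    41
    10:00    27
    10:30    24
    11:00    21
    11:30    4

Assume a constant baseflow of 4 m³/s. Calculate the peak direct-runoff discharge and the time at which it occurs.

Subtracting baseflow gives direct-runoff ordinates: 0.0, 4.0, 16.0, 38.0, 33.0, 54.0, 37.0, 23.0, 20.0, 17.0, 0.0 m³/s.
The maximum is 54.0 m³/s, occurring at the reading for t = 09:00.

Q_p = 54.0 m³/s at t = 09:00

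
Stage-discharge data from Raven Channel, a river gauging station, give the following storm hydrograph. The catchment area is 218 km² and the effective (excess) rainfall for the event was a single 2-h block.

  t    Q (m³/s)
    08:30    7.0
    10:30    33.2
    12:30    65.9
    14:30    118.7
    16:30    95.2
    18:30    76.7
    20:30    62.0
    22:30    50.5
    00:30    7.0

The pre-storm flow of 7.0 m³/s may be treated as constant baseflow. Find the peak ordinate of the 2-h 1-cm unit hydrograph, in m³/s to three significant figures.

Direct runoff: 0.0, 26.2, 58.9, 111.7, 88.2, 69.7, 55.0, 43.5, 0.0 m³/s; ΣQ_DR = 453.2 m³/s, peak = 111.7 m³/s.
Runoff depth d = ΣQ_DR·Δt / A = 453.2 × 7200 / (218 km²) = 14.97 mm.
The 1-cm UH is the DRH scaled by (10 mm)/d, so U_p = 111.7 × 10/14.97 = 74.6 m³/s.

U_p ≈ 74.6 m³/s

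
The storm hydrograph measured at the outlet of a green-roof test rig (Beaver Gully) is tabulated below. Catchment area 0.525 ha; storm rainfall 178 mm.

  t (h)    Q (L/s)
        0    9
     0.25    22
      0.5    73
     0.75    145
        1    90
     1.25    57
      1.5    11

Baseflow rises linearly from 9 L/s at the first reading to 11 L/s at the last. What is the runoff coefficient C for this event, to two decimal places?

ΣQ_DR = 337.0 L/s; V = ΣQ_DR·Δt = 3.033 × 10^5 L.
Runoff depth d = V / A = 57.77 mm.
C = d / P = 57.77 / 178 = 0.32.

C ≈ 0.32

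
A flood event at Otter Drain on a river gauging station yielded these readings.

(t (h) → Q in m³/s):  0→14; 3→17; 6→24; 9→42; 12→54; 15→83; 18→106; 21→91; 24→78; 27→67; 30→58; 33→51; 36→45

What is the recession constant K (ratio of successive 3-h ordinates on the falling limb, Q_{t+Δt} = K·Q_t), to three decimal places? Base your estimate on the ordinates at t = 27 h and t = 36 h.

Using the recession-limb readings at t = 27 h and t = 36 h: Q falls from 67 to 45 m³/s over 3 intervals.
K = (Q₂/Q₁)^(1/3) = (45/67)^(1/3) = 0.876.

K ≈ 0.876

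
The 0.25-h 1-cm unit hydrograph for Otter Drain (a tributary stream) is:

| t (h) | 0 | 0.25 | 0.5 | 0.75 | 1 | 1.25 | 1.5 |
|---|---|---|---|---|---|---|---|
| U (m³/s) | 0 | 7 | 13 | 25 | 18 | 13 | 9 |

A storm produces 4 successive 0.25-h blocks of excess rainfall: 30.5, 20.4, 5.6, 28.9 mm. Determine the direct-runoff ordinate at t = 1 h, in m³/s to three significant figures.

By discrete convolution, Q_j = Σ (P_i / 10 mm) · U_{j−i}.
At t = 1 h (j=4): Q = (30.5/10)·18 + (20.4/10)·25 + (5.6/10)·13 + (28.9/10)·7 = 133 m³/s.

Q ≈ 133 m³/s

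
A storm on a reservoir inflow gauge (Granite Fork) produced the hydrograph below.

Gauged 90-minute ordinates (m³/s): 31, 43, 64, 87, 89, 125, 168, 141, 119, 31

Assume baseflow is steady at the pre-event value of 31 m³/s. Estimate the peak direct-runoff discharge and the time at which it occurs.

Q_p = 137.0 m³/s at t = 9 h

Subtracting baseflow gives direct-runoff ordinates: 0.0, 12.0, 33.0, 56.0, 58.0, 94.0, 137.0, 110.0, 88.0, 0.0 m³/s.
The maximum is 137.0 m³/s, occurring at the reading for t = 9 h.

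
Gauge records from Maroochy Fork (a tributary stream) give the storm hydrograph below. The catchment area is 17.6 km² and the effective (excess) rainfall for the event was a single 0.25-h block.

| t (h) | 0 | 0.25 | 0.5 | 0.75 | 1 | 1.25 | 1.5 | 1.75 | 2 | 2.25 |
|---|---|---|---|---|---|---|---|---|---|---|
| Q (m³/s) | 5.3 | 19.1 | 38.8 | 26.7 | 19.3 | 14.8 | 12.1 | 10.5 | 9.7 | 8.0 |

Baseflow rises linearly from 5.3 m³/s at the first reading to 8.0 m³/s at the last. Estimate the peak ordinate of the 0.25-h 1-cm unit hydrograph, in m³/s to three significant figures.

U_p ≈ 65.8 m³/s

Direct runoff: 0.00, 13.50, 32.90, 20.50, 12.80, 8.00, 5.00, 3.10, 2.00, 0.00 m³/s; ΣQ_DR = 97.80 m³/s, peak = 32.90 m³/s.
Runoff depth d = ΣQ_DR·Δt / A = 97.80 × 900 / (17.6 km²) = 5.001 mm.
The 1-cm UH is the DRH scaled by (10 mm)/d, so U_p = 32.90 × 10/5.001 = 65.8 m³/s.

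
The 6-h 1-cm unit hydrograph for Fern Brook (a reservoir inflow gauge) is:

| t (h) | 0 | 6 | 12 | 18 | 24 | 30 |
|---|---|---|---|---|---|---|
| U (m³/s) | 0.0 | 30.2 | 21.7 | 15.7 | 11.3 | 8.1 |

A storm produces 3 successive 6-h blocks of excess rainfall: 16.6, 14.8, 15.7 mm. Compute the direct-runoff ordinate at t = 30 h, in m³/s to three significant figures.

By discrete convolution, Q_j = Σ (P_i / 10 mm) · U_{j−i}.
At t = 30 h (j=5): Q = (16.6/10)·8.1 + (14.8/10)·11.3 + (15.7/10)·15.7 = 54.8 m³/s.

Q ≈ 54.8 m³/s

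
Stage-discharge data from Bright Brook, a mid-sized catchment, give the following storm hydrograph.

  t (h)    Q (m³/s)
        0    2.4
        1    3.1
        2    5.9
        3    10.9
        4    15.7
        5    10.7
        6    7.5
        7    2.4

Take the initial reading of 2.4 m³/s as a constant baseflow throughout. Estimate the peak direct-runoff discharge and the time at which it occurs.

Subtracting baseflow gives direct-runoff ordinates: 0.0, 0.7, 3.5, 8.5, 13.3, 8.3, 5.1, 0.0 m³/s.
The maximum is 13.3 m³/s, occurring at the reading for t = 4 h.

Q_p = 13.3 m³/s at t = 4 h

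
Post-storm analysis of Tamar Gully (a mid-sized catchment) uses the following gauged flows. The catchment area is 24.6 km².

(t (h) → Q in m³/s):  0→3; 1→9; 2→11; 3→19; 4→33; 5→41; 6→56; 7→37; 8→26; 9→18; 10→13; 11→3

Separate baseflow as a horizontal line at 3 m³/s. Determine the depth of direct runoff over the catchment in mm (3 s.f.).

d ≈ 34.1 mm

Direct runoff: 0.0, 6.0, 8.0, 16.0, 30.0, 38.0, 53.0, 34.0, 23.0, 15.0, 10.0, 0.0 m³/s; ΣQ_DR = 233.0 m³/s.
V = ΣQ_DR · Δt = 233.0 × 3600 s = 8.388 × 10^5 m³.
Over A = 24.6 km², depth = V / A = 34.1 mm.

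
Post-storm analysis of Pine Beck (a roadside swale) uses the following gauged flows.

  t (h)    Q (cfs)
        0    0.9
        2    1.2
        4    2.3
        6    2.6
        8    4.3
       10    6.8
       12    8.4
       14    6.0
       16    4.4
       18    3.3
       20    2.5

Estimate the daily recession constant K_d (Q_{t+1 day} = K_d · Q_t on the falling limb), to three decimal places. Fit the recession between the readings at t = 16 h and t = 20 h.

Between t = 16 h and t = 20 h the flow falls from 4.4 to 2.5 cfs over 2×2 h = 4 h.
Per-interval ratio K = (2.5/4.4)^(1/2) = 0.7538; K_d = K^(24/2) = 0.034.

K_d ≈ 0.034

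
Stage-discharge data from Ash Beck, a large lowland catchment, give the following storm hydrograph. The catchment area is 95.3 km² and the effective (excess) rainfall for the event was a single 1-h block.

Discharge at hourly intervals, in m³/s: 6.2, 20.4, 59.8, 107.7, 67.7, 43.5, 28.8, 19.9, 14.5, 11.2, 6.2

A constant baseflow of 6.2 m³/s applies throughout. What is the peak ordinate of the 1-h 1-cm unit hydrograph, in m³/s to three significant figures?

Direct runoff: 0.0, 14.2, 53.6, 101.5, 61.5, 37.3, 22.6, 13.7, 8.3, 5.0, 0.0 m³/s; ΣQ_DR = 317.7 m³/s, peak = 101.5 m³/s.
Runoff depth d = ΣQ_DR·Δt / A = 317.7 × 3600 / (95.3 km²) = 12.00 mm.
The 1-cm UH is the DRH scaled by (10 mm)/d, so U_p = 101.5 × 10/12.00 = 84.6 m³/s.

U_p ≈ 84.6 m³/s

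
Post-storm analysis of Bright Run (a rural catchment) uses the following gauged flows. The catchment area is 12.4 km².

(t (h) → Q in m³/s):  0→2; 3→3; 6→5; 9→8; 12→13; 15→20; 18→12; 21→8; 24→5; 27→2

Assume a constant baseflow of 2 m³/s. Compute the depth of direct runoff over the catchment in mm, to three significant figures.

d ≈ 50.5 mm

Direct runoff: 0.0, 1.0, 3.0, 6.0, 11.0, 18.0, 10.0, 6.0, 3.0, 0.0 m³/s; ΣQ_DR = 58.00 m³/s.
V = ΣQ_DR · Δt = 58.00 × 10800 s = 6.264 × 10^5 m³.
Over A = 12.4 km², depth = V / A = 50.5 mm.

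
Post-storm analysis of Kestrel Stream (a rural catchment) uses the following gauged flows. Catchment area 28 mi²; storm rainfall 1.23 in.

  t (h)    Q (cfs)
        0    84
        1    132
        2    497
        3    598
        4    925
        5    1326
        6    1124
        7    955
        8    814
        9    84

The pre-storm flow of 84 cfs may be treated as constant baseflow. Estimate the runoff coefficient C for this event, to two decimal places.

C ≈ 0.26

ΣQ_DR = 5699 cfs; V = ΣQ_DR·Δt = 2.052 × 10^7 ft³.
Runoff depth d = V / A = 0.3154 in.
C = d / P = 0.3154 / 1.23 = 0.26.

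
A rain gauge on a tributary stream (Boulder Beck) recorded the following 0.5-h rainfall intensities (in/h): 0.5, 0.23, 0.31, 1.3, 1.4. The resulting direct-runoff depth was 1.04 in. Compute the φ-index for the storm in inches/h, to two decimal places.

φ ≈ 0.37 in/h

Only the 3 blocks with intensity above φ contribute runoff: 0.5, 1.3, 1.4 in/h.
Σ(I−φ)·Δt = d  ⇒  (0.5+1.3+1.4 − 3φ)·0.5 = 1.04
φ = (3.200 − 1.04/0.5) / 3 = 0.37 in/h.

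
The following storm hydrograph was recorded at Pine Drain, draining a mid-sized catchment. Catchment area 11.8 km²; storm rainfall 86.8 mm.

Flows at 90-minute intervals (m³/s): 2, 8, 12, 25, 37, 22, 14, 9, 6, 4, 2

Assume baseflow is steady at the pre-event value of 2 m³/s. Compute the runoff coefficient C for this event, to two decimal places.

C ≈ 0.63

ΣQ_DR = 119.0 m³/s; V = ΣQ_DR·Δt = 6.426 × 10^5 m³.
Runoff depth d = V / A = 54.46 mm.
C = d / P = 54.46 / 86.8 = 0.63.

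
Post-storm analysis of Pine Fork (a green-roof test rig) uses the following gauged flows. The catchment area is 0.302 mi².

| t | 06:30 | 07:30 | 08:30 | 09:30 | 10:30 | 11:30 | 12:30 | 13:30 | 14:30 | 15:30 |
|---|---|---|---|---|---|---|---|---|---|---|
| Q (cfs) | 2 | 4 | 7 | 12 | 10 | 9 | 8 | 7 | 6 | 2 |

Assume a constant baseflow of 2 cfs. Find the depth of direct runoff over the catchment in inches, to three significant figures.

d ≈ 0.241 in

Direct runoff: 0.0, 2.0, 5.0, 10.0, 8.0, 7.0, 6.0, 5.0, 4.0, 0.0 cfs; ΣQ_DR = 47.00 cfs.
V = ΣQ_DR · Δt = 47.00 × 3600 s = 1.692 × 10^5 ft³.
Over A = 0.302 mi², depth = V / A = 0.241 in.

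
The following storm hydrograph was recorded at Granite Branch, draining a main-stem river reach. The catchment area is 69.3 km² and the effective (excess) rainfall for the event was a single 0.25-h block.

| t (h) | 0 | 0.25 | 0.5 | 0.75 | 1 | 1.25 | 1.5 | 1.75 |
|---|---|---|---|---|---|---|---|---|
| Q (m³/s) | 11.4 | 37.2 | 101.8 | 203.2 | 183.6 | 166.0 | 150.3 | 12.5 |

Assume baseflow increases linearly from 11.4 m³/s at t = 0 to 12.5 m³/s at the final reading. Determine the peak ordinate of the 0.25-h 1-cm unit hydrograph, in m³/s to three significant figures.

U_p ≈ 191 m³/s

Direct runoff: 0.00, 25.64, 90.09, 191.33, 171.57, 153.81, 137.96, 0.00 m³/s; ΣQ_DR = 770.4 m³/s, peak = 191.33 m³/s.
Runoff depth d = ΣQ_DR·Δt / A = 770.4 × 900 / (69.3 km²) = 10.01 mm.
The 1-cm UH is the DRH scaled by (10 mm)/d, so U_p = 191.33 × 10/10.01 = 191 m³/s.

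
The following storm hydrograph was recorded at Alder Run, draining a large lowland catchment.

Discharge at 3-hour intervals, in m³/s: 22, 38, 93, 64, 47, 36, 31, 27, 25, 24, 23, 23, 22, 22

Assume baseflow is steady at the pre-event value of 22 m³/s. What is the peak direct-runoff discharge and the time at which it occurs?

Q_p = 71.0 m³/s at t = 6 h

Subtracting baseflow gives direct-runoff ordinates: 0.0, 16.0, 71.0, 42.0, 25.0, 14.0, 9.0, 5.0, 3.0, 2.0, 1.0, 1.0, 0.0, 0.0 m³/s.
The maximum is 71.0 m³/s, occurring at the reading for t = 6 h.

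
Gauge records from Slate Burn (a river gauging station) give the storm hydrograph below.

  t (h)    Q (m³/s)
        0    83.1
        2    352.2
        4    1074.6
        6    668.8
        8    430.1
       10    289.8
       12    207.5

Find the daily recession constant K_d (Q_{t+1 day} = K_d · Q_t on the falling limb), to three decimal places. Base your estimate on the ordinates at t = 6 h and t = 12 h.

Between t = 6 h and t = 12 h the flow falls from 668.8 to 207.5 m³/s over 3×2 h = 6 h.
Per-interval ratio K = (207.5/668.8)^(1/3) = 0.6770; K_d = K^(24/2) = 0.009.

K_d ≈ 0.009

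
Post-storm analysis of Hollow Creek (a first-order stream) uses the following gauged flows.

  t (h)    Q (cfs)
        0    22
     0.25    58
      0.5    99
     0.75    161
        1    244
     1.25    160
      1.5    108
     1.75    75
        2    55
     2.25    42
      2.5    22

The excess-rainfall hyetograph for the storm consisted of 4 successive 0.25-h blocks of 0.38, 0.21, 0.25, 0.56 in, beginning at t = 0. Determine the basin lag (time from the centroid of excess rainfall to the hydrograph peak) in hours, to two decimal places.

Centroid of excess rainfall: t_c = Σ P_i·t̄_i / ΣP_i = 0.5518 h (block centres at 0.125, 0.375, 0.625, 0.875 h).
Hydrograph peak occurs at t = 1 h, so basin lag t_L = 1 − 0.5518 = 0.45 h.

t_L ≈ 0.45 h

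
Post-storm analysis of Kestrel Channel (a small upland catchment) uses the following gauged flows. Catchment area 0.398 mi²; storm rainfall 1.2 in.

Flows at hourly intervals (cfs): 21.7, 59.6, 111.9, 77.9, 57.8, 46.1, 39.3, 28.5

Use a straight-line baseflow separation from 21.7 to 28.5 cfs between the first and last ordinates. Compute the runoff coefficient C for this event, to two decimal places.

ΣQ_DR = 242.0 cfs; V = ΣQ_DR·Δt = 8.712 × 10^5 ft³.
Runoff depth d = V / A = 0.9422 in.
C = d / P = 0.9422 / 1.2 = 0.79.

C ≈ 0.79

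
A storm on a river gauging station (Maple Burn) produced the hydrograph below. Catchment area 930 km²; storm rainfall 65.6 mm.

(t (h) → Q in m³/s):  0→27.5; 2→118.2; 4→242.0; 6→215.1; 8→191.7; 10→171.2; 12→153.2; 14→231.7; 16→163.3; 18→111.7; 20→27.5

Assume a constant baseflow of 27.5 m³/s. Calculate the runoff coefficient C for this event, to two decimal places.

C ≈ 0.16

ΣQ_DR = 1351 m³/s; V = ΣQ_DR·Δt = 9.724 × 10^6 m³.
Runoff depth d = V / A = 10.46 mm.
C = d / P = 10.46 / 65.6 = 0.16.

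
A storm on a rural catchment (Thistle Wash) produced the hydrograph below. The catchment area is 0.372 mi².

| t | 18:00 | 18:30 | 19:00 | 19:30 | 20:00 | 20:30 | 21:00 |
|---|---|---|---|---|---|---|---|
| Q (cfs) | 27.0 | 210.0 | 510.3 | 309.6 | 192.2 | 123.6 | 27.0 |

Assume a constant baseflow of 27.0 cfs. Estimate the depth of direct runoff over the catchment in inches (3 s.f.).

Direct runoff: 0.0, 183.0, 483.3, 282.6, 165.2, 96.6, 0.0 cfs; ΣQ_DR = 1211 cfs.
V = ΣQ_DR · Δt = 1211 × 1800 s = 2.179 × 10^6 ft³.
Over A = 0.372 mi², depth = V / A = 2.52 in.

d ≈ 2.52 in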